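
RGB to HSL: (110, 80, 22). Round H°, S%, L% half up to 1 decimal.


Normalize: R'=110/255≈0.4314, G'=80/255≈0.3137, B'=22/255≈0.0863
Max=110/255, Min=22/255, Δ=Max-Min=88/255
L = (Max+Min)/2 = (110+22)/510 = 132/510 = 0.25882… → L = 25.9%
L ≤ 0.5 → S = Δ/(Max+Min) = 88/(110+22) = 88/132 = 0.66666… → S = 66.7%
(the 1/255 factors cancel in S and H, so raw channel differences can be used)
Max is R' → H = 60 × (((G-B)/Δ) mod 6) = 60 × (((80-22)/88) mod 6)
  58/88 = 0.6590…
  H = 60 × 0.6590… = 39.545…° → H = 39.5°
= HSL(39.5°, 66.7%, 25.9%)


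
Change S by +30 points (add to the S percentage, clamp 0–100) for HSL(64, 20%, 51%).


Original S = 20%
Adjustment = +30 percentage points
New S = 20 + (30) = 50
Clamp to [0, 100] → 50
= HSL(64°, 50%, 51%)


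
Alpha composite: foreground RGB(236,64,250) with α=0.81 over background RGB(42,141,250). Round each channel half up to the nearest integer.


C = α×F + (1-α)×B, with 1-α = 0.19
R: 0.81×236 + 0.19×42 = 191.16 + 7.98 = 199.14 → 199
G: 0.81×64 + 0.19×141 = 51.84 + 26.79 = 78.63 → 79
B: 0.81×250 + 0.19×250 = 202.50 + 47.50 = 250.00 → 250
= RGB(199, 79, 250)


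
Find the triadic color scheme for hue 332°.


Triadic: equally spaced at 120° intervals
H1 = 332°
H2 = (332 + 120) mod 360 = 92°
H3 = (332 + 240) mod 360 = 212°
Triadic = 332°, 92°, 212°


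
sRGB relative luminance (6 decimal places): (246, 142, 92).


Linearize each channel (sRGB transfer function): c = v/255; c_lin = c/12.92 if c ≤ 0.04045, else ((c+0.055)/1.055)^2.4
  R: 246/255 ≈ 0.964706 > 0.04045 → ((0.964706+0.055)/1.055)^2.4 ≈ 0.921582
  G: 142/255 ≈ 0.556863 > 0.04045 → ((0.556863+0.055)/1.055)^2.4 ≈ 0.270498
  B: 92/255 ≈ 0.360784 > 0.04045 → ((0.360784+0.055)/1.055)^2.4 ≈ 0.107023
R_lin = 0.921582, G_lin = 0.270498, B_lin = 0.107023
L = 0.2126×R + 0.7152×G + 0.0722×B
L = 0.2126×0.921582 + 0.7152×0.270498 + 0.0722×0.107023
L ≈ 0.397115


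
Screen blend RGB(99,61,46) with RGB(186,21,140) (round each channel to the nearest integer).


Screen: C = 255 - (255-A)×(255-B)/255, rounded to nearest integer
R: 255 - (255-99)×(255-186)/255 = 255 - 10764/255 ≈ 255 - 42.212 = 212.788 → 213
G: 255 - (255-61)×(255-21)/255 = 255 - 45396/255 ≈ 255 - 178.024 = 76.976 → 77
B: 255 - (255-46)×(255-140)/255 = 255 - 24035/255 ≈ 255 - 94.255 = 160.745 → 161
= RGB(213, 77, 161)


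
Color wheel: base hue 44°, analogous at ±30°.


Base hue: 44°
Left analog: (44 - 30) mod 360 = 14°
Right analog: (44 + 30) mod 360 = 74°
Analogous hues = 14° and 74°


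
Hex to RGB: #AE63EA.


AE → 174 (R)
63 → 99 (G)
EA → 234 (B)
= RGB(174, 99, 234)


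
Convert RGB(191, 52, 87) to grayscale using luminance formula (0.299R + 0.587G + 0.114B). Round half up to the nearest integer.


Gray = 0.299×R + 0.587×G + 0.114×B
Gray = 0.299×191 + 0.587×52 + 0.114×87
Gray = 57.109 + 30.524 + 9.918
Gray = 97.551 → round half up → 98
Gray = 98


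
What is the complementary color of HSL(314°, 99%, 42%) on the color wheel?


Complement = opposite side of color wheel = hue + 180°
H' = (314 + 180) mod 360 = 134°
S and L unchanged.
= HSL(134°, 99%, 42%)


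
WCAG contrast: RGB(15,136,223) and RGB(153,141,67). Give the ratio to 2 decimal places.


Linearize each sRGB channel c=v/255: c/12.92 if c ≤ 0.04045 else ((c+0.055)/1.055)^2.4
L = 0.2126×R_lin + 0.7152×G_lin + 0.0722×B_lin
Color 1 (15,136,223):
  R=15: 15/255≈0.0588 > 0.04045 → ((0.0588+0.055)/1.055)^2.4 ≈ 0.00478
  G=136: 136/255≈0.5333 > 0.04045 → ((0.5333+0.055)/1.055)^2.4 ≈ 0.24620
  B=223: 223/255≈0.8745 > 0.04045 → ((0.8745+0.055)/1.055)^2.4 ≈ 0.73791
  L1 = 0.2126×0.00478 + 0.7152×0.24620 + 0.0722×0.73791 ≈ 0.23038
Color 2 (153,141,67):
  R=153: 153/255≈0.6000 > 0.04045 → ((0.6000+0.055)/1.055)^2.4 ≈ 0.31855
  G=141: 141/255≈0.5529 > 0.04045 → ((0.5529+0.055)/1.055)^2.4 ≈ 0.26636
  B=67: 67/255≈0.2627 > 0.04045 → ((0.2627+0.055)/1.055)^2.4 ≈ 0.05613
  L2 = 0.2126×0.31855 + 0.7152×0.26636 + 0.0722×0.05613 ≈ 0.26227
Lighter = 0.26227, Darker = 0.23038
Ratio = (L_lighter + 0.05) / (L_darker + 0.05)
Ratio = (0.26227 + 0.05) / (0.23038 + 0.05) = 0.31227 / 0.28038 ≈ 1.1138
Ratio ≈ 1.11:1


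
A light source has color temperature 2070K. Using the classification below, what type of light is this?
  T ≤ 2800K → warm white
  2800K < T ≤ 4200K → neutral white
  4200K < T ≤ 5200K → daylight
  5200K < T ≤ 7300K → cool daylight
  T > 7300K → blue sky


Temperature: 2070K
2070K ≤ 2800K → warm white
Classification: warm white


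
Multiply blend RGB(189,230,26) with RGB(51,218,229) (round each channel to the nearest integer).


Multiply: C = A×B/255, rounded to nearest integer
R: 189×51/255 = 9639/255 ≈ 37.800 → 38
G: 230×218/255 = 50140/255 ≈ 196.627 → 197
B: 26×229/255 = 5954/255 ≈ 23.349 → 23
= RGB(38, 197, 23)


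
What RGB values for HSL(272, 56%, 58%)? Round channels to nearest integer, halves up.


H=272°, S=0.56, L=0.58
C = (1-|2L-1|)×S = (1-|0.16|)×0.56 = 0.4704
H' = H/60 = 272/60 ≈ 4.5333; X = C×(1-|H' mod 2 - 1|) = 0.25088
m = L - C/2 = 0.58 - 0.2352 = 0.3448
Sector ⌊H'⌋ = 4 → (R',G',B') = (0.25088, 0.0, 0.4704)
RGB = ((R'+m)×255, (G'+m)×255, (B'+m)×255) = (151.8984, 87.924, 207.876)
Round half up → RGB(152, 88, 208)


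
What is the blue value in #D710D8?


Color: #D710D8
R = D7 = 215
G = 10 = 16
B = D8 = 216
Blue = 216


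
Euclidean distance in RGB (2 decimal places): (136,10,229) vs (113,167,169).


d = √[(R₁-R₂)² + (G₁-G₂)² + (B₁-B₂)²]
d = √[(136-113)² + (10-167)² + (229-169)²]
d = √[529 + 24649 + 3600]
d = √28778
d ≈ 169.64


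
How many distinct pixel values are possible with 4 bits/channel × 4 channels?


Total bits = 4 bits/channel × 4 channels = 16 bits
Distinct pixel values = 2^16
= 65,536 pixel values


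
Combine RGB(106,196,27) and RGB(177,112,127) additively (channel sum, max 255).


Additive: each channel = min(255, C₁+C₂)
R: 106+177 = 283 → 255
G: 196+112 = 308 → 255
B: 27+127 = 154 → 154
= RGB(255, 255, 154)


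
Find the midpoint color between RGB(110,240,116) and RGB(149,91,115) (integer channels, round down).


Midpoint: each channel = ⌊(C₁+C₂)/2⌋
R: ⌊(110+149)/2⌋ = 129
G: ⌊(240+91)/2⌋ = 165
B: ⌊(116+115)/2⌋ = 115
= RGB(129, 165, 115)


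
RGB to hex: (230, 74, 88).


R = 230 → E6 (hex)
G = 74 → 4A (hex)
B = 88 → 58 (hex)
Hex = #E64A58


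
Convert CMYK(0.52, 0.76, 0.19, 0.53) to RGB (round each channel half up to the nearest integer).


R = 255 × (1-C) × (1-K) = 255 × 0.48 × 0.47 = 57.528 → 58
G = 255 × (1-M) × (1-K) = 255 × 0.24 × 0.47 = 28.764 → 29
B = 255 × (1-Y) × (1-K) = 255 × 0.81 × 0.47 = 97.0785 → 97
= RGB(58, 29, 97)


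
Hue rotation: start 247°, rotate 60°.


New hue = (H + rotation) mod 360
New hue = (247 + 60) mod 360
= 307 mod 360
= 307°


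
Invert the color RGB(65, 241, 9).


Invert: (255-R, 255-G, 255-B)
R: 255-65 = 190
G: 255-241 = 14
B: 255-9 = 246
= RGB(190, 14, 246)


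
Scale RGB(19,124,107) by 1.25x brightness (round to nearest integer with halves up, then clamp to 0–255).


Multiply each channel by 1.25, round half up, clamp to [0, 255]
R: 19×1.25 = 23.75 → round → 24
G: 124×1.25 = 155
B: 107×1.25 = 133.75 → round → 134
= RGB(24, 155, 134)


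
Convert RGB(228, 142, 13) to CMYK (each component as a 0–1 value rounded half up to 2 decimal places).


R'=228/255≈0.8941, G'=142/255≈0.5569, B'=13/255≈0.0510
K = 1 - max(R',G',B') = 1 - 228/255 = 27/255 = 0.10588… → 0.11
(1-R'-K)/(1-K) simplifies to (max-R)/max with max = 228:
C = (228-228)/228 = 0/228 = 0 → 0.00
M = (228-142)/228 = 86/228 = 0.37719… → 0.38
Y = (228-13)/228 = 215/228 = 0.94298… → 0.94
= CMYK(0.00, 0.38, 0.94, 0.11)


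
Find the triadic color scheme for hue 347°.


Triadic: equally spaced at 120° intervals
H1 = 347°
H2 = (347 + 120) mod 360 = 107°
H3 = (347 + 240) mod 360 = 227°
Triadic = 347°, 107°, 227°


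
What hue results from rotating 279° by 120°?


New hue = (H + rotation) mod 360
New hue = (279 + 120) mod 360
= 399 mod 360
= 39°


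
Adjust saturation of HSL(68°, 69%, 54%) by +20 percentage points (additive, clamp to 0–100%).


Original S = 69%
Adjustment = +20 percentage points
New S = 69 + (20) = 89
Clamp to [0, 100] → 89
= HSL(68°, 89%, 54%)


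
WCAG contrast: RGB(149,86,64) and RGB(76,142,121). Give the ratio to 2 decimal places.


Linearize each sRGB channel c=v/255: c/12.92 if c ≤ 0.04045 else ((c+0.055)/1.055)^2.4
L = 0.2126×R_lin + 0.7152×G_lin + 0.0722×B_lin
Color 1 (149,86,64):
  R=149: 149/255≈0.5843 > 0.04045 → ((0.5843+0.055)/1.055)^2.4 ≈ 0.30054
  G=86: 86/255≈0.3373 > 0.04045 → ((0.3373+0.055)/1.055)^2.4 ≈ 0.09306
  B=64: 64/255≈0.2510 > 0.04045 → ((0.2510+0.055)/1.055)^2.4 ≈ 0.05127
  L1 = 0.2126×0.30054 + 0.7152×0.09306 + 0.0722×0.05127 ≈ 0.13415
Color 2 (76,142,121):
  R=76: 76/255≈0.2980 > 0.04045 → ((0.2980+0.055)/1.055)^2.4 ≈ 0.07227
  G=142: 142/255≈0.5569 > 0.04045 → ((0.5569+0.055)/1.055)^2.4 ≈ 0.27050
  B=121: 121/255≈0.4745 > 0.04045 → ((0.4745+0.055)/1.055)^2.4 ≈ 0.19120
  L2 = 0.2126×0.07227 + 0.7152×0.27050 + 0.0722×0.19120 ≈ 0.22263
Lighter = 0.22263, Darker = 0.13415
Ratio = (L_lighter + 0.05) / (L_darker + 0.05)
Ratio = (0.22263 + 0.05) / (0.13415 + 0.05) = 0.27263 / 0.18415 ≈ 1.4805
Ratio ≈ 1.48:1


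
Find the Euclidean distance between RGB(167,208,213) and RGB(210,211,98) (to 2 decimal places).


d = √[(R₁-R₂)² + (G₁-G₂)² + (B₁-B₂)²]
d = √[(167-210)² + (208-211)² + (213-98)²]
d = √[1849 + 9 + 13225]
d = √15083
d ≈ 122.81


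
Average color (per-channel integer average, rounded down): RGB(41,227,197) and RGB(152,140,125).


Midpoint: each channel = ⌊(C₁+C₂)/2⌋
R: ⌊(41+152)/2⌋ = 96
G: ⌊(227+140)/2⌋ = 183
B: ⌊(197+125)/2⌋ = 161
= RGB(96, 183, 161)


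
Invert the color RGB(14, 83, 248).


Invert: (255-R, 255-G, 255-B)
R: 255-14 = 241
G: 255-83 = 172
B: 255-248 = 7
= RGB(241, 172, 7)


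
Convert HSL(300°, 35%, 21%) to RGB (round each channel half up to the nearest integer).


H=300°, S=0.35, L=0.21
C = (1-|2L-1|)×S = (1-|-0.58|)×0.35 = 0.147
H' = H/60 = 300/60 ≈ 5.0000; X = C×(1-|H' mod 2 - 1|) = 0.147
m = L - C/2 = 0.21 - 0.0735 = 0.1365
Sector ⌊H'⌋ = 5 → (R',G',B') = (0.147, 0.0, 0.147)
RGB = ((R'+m)×255, (G'+m)×255, (B'+m)×255) = (72.2925, 34.8075, 72.2925)
Round half up → RGB(72, 35, 72)


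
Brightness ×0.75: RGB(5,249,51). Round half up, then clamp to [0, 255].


Multiply each channel by 0.75, round half up, clamp to [0, 255]
R: 5×0.75 = 3.75 → round → 4
G: 249×0.75 = 186.75 → round → 187
B: 51×0.75 = 38.25 → round → 38
= RGB(4, 187, 38)


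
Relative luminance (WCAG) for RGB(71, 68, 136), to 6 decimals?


Linearize each channel (sRGB transfer function): c = v/255; c_lin = c/12.92 if c ≤ 0.04045, else ((c+0.055)/1.055)^2.4
  R: 71/255 ≈ 0.278431 > 0.04045 → ((0.278431+0.055)/1.055)^2.4 ≈ 0.063010
  G: 68/255 ≈ 0.266667 > 0.04045 → ((0.266667+0.055)/1.055)^2.4 ≈ 0.057805
  B: 136/255 ≈ 0.533333 > 0.04045 → ((0.533333+0.055)/1.055)^2.4 ≈ 0.246201
R_lin = 0.063010, G_lin = 0.057805, B_lin = 0.246201
L = 0.2126×R + 0.7152×G + 0.0722×B
L = 0.2126×0.063010 + 0.7152×0.057805 + 0.0722×0.246201
L ≈ 0.072514


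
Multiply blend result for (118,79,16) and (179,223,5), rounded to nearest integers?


Multiply: C = A×B/255, rounded to nearest integer
R: 118×179/255 = 21122/255 ≈ 82.831 → 83
G: 79×223/255 = 17617/255 ≈ 69.086 → 69
B: 16×5/255 = 80/255 ≈ 0.314 → 0
= RGB(83, 69, 0)


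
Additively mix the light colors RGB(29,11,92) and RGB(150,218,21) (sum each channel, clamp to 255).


Additive: each channel = min(255, C₁+C₂)
R: 29+150 = 179 → 179
G: 11+218 = 229 → 229
B: 92+21 = 113 → 113
= RGB(179, 229, 113)


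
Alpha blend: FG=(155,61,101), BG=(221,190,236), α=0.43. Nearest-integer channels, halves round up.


C = α×F + (1-α)×B, with 1-α = 0.57
R: 0.43×155 + 0.57×221 = 66.65 + 125.97 = 192.62 → 193
G: 0.43×61 + 0.57×190 = 26.23 + 108.30 = 134.53 → 135
B: 0.43×101 + 0.57×236 = 43.43 + 134.52 = 177.95 → 178
= RGB(193, 135, 178)


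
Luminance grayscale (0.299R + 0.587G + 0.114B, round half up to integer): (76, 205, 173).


Gray = 0.299×R + 0.587×G + 0.114×B
Gray = 0.299×76 + 0.587×205 + 0.114×173
Gray = 22.724 + 120.335 + 19.722
Gray = 162.781 → round half up → 163
Gray = 163


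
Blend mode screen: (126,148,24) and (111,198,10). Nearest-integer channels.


Screen: C = 255 - (255-A)×(255-B)/255, rounded to nearest integer
R: 255 - (255-126)×(255-111)/255 = 255 - 18576/255 ≈ 255 - 72.847 = 182.153 → 182
G: 255 - (255-148)×(255-198)/255 = 255 - 6099/255 ≈ 255 - 23.918 = 231.082 → 231
B: 255 - (255-24)×(255-10)/255 = 255 - 56595/255 ≈ 255 - 221.941 = 33.059 → 33
= RGB(182, 231, 33)


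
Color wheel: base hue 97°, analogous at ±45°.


Base hue: 97°
Left analog: (97 - 45) mod 360 = 52°
Right analog: (97 + 45) mod 360 = 142°
Analogous hues = 52° and 142°


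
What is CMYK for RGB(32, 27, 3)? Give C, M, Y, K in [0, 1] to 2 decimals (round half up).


R'=32/255≈0.1255, G'=27/255≈0.1059, B'=3/255≈0.0118
K = 1 - max(R',G',B') = 1 - 32/255 = 223/255 = 0.87450… → 0.87
(1-R'-K)/(1-K) simplifies to (max-R)/max with max = 32:
C = (32-32)/32 = 0/32 = 0 → 0.00
M = (32-27)/32 = 5/32 = 0.15625 → 0.16
Y = (32-3)/32 = 29/32 = 0.90625 → 0.91
= CMYK(0.00, 0.16, 0.91, 0.87)


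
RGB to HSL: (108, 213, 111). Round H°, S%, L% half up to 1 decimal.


Normalize: R'=108/255≈0.4235, G'=213/255≈0.8353, B'=111/255≈0.4353
Max=213/255, Min=108/255, Δ=Max-Min=105/255
L = (Max+Min)/2 = (213+108)/510 = 321/510 = 0.62941… → L = 62.9%
L > 0.5 → S = Δ/(2-Max-Min) = 105/(510-213-108) = 105/189 = 0.55555… → S = 55.6%
(the 1/255 factors cancel in S and H, so raw channel differences can be used)
Max is G' → H = 60 × ((B-R)/Δ + 2) = 60 × ((111-108)/105 + 2)
  3/105 + 2 = 0.0285… + 2 = 2.0285…
  H = 60 × 2.0285… = 121.714…° → H = 121.7°
= HSL(121.7°, 55.6%, 62.9%)


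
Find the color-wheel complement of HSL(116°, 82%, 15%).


Complement = opposite side of color wheel = hue + 180°
H' = (116 + 180) mod 360 = 296°
S and L unchanged.
= HSL(296°, 82%, 15%)


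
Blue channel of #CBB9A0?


Color: #CBB9A0
R = CB = 203
G = B9 = 185
B = A0 = 160
Blue = 160


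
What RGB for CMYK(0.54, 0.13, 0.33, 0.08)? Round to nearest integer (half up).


R = 255 × (1-C) × (1-K) = 255 × 0.46 × 0.92 = 107.916 → 108
G = 255 × (1-M) × (1-K) = 255 × 0.87 × 0.92 = 204.102 → 204
B = 255 × (1-Y) × (1-K) = 255 × 0.67 × 0.92 = 157.182 → 157
= RGB(108, 204, 157)


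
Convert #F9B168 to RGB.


F9 → 249 (R)
B1 → 177 (G)
68 → 104 (B)
= RGB(249, 177, 104)


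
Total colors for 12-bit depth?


Colors = 2^bits = 2^12
= 4,096 colors


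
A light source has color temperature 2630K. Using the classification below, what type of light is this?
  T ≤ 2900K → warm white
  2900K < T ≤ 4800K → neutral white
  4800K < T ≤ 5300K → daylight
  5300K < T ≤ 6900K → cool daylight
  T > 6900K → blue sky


Temperature: 2630K
2630K ≤ 2900K → warm white
Classification: warm white


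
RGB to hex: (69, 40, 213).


R = 69 → 45 (hex)
G = 40 → 28 (hex)
B = 213 → D5 (hex)
Hex = #4528D5


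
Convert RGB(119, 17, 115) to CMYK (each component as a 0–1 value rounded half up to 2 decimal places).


R'=119/255≈0.4667, G'=17/255≈0.0667, B'=115/255≈0.4510
K = 1 - max(R',G',B') = 1 - 119/255 = 136/255 = 0.53333… → 0.53
(1-R'-K)/(1-K) simplifies to (max-R)/max with max = 119:
C = (119-119)/119 = 0/119 = 0 → 0.00
M = (119-17)/119 = 102/119 = 0.85714… → 0.86
Y = (119-115)/119 = 4/119 = 0.03361… → 0.03
= CMYK(0.00, 0.86, 0.03, 0.53)


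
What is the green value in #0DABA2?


Color: #0DABA2
R = 0D = 13
G = AB = 171
B = A2 = 162
Green = 171


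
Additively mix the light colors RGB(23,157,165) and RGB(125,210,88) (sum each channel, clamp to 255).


Additive: each channel = min(255, C₁+C₂)
R: 23+125 = 148 → 148
G: 157+210 = 367 → 255
B: 165+88 = 253 → 253
= RGB(148, 255, 253)


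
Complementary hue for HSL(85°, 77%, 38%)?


Complement = opposite side of color wheel = hue + 180°
H' = (85 + 180) mod 360 = 265°
S and L unchanged.
= HSL(265°, 77%, 38%)


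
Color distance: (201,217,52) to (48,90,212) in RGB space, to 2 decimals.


d = √[(R₁-R₂)² + (G₁-G₂)² + (B₁-B₂)²]
d = √[(201-48)² + (217-90)² + (52-212)²]
d = √[23409 + 16129 + 25600]
d = √65138
d ≈ 255.22


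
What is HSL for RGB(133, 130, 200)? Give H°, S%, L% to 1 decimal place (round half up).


Normalize: R'=133/255≈0.5216, G'=130/255≈0.5098, B'=200/255≈0.7843
Max=200/255, Min=130/255, Δ=Max-Min=70/255
L = (Max+Min)/2 = (200+130)/510 = 330/510 = 0.64705… → L = 64.7%
L > 0.5 → S = Δ/(2-Max-Min) = 70/(510-200-130) = 70/180 = 0.38888… → S = 38.9%
(the 1/255 factors cancel in S and H, so raw channel differences can be used)
Max is B' → H = 60 × ((R-G)/Δ + 4) = 60 × ((133-130)/70 + 4)
  3/70 + 4 = 0.0428… + 4 = 4.0428…
  H = 60 × 4.0428… = 242.571…° → H = 242.6°
= HSL(242.6°, 38.9%, 64.7%)


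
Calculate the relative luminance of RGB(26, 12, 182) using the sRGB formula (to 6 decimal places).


Linearize each channel (sRGB transfer function): c = v/255; c_lin = c/12.92 if c ≤ 0.04045, else ((c+0.055)/1.055)^2.4
  R: 26/255 ≈ 0.101961 > 0.04045 → ((0.101961+0.055)/1.055)^2.4 ≈ 0.010330
  G: 12/255 ≈ 0.047059 > 0.04045 → ((0.047059+0.055)/1.055)^2.4 ≈ 0.003677
  B: 182/255 ≈ 0.713725 > 0.04045 → ((0.713725+0.055)/1.055)^2.4 ≈ 0.467784
R_lin = 0.010330, G_lin = 0.003677, B_lin = 0.467784
L = 0.2126×R + 0.7152×G + 0.0722×B
L = 0.2126×0.010330 + 0.7152×0.003677 + 0.0722×0.467784
L ≈ 0.038600


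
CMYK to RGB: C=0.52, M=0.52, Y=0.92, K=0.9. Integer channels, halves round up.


R = 255 × (1-C) × (1-K) = 255 × 0.48 × 0.10 = 12.24 → 12
G = 255 × (1-M) × (1-K) = 255 × 0.48 × 0.10 = 12.24 → 12
B = 255 × (1-Y) × (1-K) = 255 × 0.08 × 0.10 = 2.04 → 2
= RGB(12, 12, 2)


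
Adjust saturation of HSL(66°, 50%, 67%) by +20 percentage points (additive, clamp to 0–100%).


Original S = 50%
Adjustment = +20 percentage points
New S = 50 + (20) = 70
Clamp to [0, 100] → 70
= HSL(66°, 70%, 67%)


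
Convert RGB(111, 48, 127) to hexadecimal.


R = 111 → 6F (hex)
G = 48 → 30 (hex)
B = 127 → 7F (hex)
Hex = #6F307F


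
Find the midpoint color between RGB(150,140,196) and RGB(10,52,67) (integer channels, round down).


Midpoint: each channel = ⌊(C₁+C₂)/2⌋
R: ⌊(150+10)/2⌋ = 80
G: ⌊(140+52)/2⌋ = 96
B: ⌊(196+67)/2⌋ = 131
= RGB(80, 96, 131)


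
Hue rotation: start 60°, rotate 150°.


New hue = (H + rotation) mod 360
New hue = (60 + 150) mod 360
= 210 mod 360
= 210°


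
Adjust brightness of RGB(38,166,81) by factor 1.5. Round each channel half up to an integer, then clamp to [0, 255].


Multiply each channel by 1.5, round half up, clamp to [0, 255]
R: 38×1.5 = 57
G: 166×1.5 = 249
B: 81×1.5 = 121.5 → round → 122
= RGB(57, 249, 122)


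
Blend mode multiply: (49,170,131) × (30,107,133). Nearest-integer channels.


Multiply: C = A×B/255, rounded to nearest integer
R: 49×30/255 = 1470/255 ≈ 5.765 → 6
G: 170×107/255 = 18190/255 ≈ 71.333 → 71
B: 131×133/255 = 17423/255 ≈ 68.325 → 68
= RGB(6, 71, 68)


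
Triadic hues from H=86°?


Triadic: equally spaced at 120° intervals
H1 = 86°
H2 = (86 + 120) mod 360 = 206°
H3 = (86 + 240) mod 360 = 326°
Triadic = 86°, 206°, 326°


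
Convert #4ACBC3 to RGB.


4A → 74 (R)
CB → 203 (G)
C3 → 195 (B)
= RGB(74, 203, 195)


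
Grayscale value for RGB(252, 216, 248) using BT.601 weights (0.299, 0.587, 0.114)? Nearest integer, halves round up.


Gray = 0.299×R + 0.587×G + 0.114×B
Gray = 0.299×252 + 0.587×216 + 0.114×248
Gray = 75.348 + 126.792 + 28.272
Gray = 230.412 → round half up → 230
Gray = 230


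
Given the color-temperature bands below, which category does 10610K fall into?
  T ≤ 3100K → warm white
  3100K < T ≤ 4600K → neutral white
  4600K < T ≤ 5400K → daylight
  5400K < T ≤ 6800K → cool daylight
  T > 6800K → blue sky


Temperature: 10610K
10610K > 6800K → blue sky
Classification: blue sky


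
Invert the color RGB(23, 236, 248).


Invert: (255-R, 255-G, 255-B)
R: 255-23 = 232
G: 255-236 = 19
B: 255-248 = 7
= RGB(232, 19, 7)


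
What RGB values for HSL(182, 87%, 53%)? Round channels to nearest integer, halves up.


H=182°, S=0.87, L=0.53
C = (1-|2L-1|)×S = (1-|0.06|)×0.87 = 0.8178
H' = H/60 = 182/60 ≈ 3.0333; X = C×(1-|H' mod 2 - 1|) = 0.79054
m = L - C/2 = 0.53 - 0.4089 = 0.1211
Sector ⌊H'⌋ = 3 → (R',G',B') = (0.0, 0.79054, 0.8178)
RGB = ((R'+m)×255, (G'+m)×255, (B'+m)×255) = (30.8805, 232.4682, 239.4195)
Round half up → RGB(31, 232, 239)


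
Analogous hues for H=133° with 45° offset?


Base hue: 133°
Left analog: (133 - 45) mod 360 = 88°
Right analog: (133 + 45) mod 360 = 178°
Analogous hues = 88° and 178°


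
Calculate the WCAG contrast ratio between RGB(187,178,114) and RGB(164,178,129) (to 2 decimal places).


Linearize each sRGB channel c=v/255: c/12.92 if c ≤ 0.04045 else ((c+0.055)/1.055)^2.4
L = 0.2126×R_lin + 0.7152×G_lin + 0.0722×B_lin
Color 1 (187,178,114):
  R=187: 187/255≈0.7333 > 0.04045 → ((0.7333+0.055)/1.055)^2.4 ≈ 0.49693
  G=178: 178/255≈0.6980 > 0.04045 → ((0.6980+0.055)/1.055)^2.4 ≈ 0.44520
  B=114: 114/255≈0.4471 > 0.04045 → ((0.4471+0.055)/1.055)^2.4 ≈ 0.16827
  L1 = 0.2126×0.49693 + 0.7152×0.44520 + 0.0722×0.16827 ≈ 0.43620
Color 2 (164,178,129):
  R=164: 164/255≈0.6431 > 0.04045 → ((0.6431+0.055)/1.055)^2.4 ≈ 0.37124
  G=178: 178/255≈0.6980 > 0.04045 → ((0.6980+0.055)/1.055)^2.4 ≈ 0.44520
  B=129: 129/255≈0.5059 > 0.04045 → ((0.5059+0.055)/1.055)^2.4 ≈ 0.21953
  L2 = 0.2126×0.37124 + 0.7152×0.44520 + 0.0722×0.21953 ≈ 0.41318
Lighter = 0.43620, Darker = 0.41318
Ratio = (L_lighter + 0.05) / (L_darker + 0.05)
Ratio = (0.43620 + 0.05) / (0.41318 + 0.05) = 0.48620 / 0.46318 ≈ 1.0497
Ratio ≈ 1.05:1


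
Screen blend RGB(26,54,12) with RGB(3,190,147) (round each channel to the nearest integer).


Screen: C = 255 - (255-A)×(255-B)/255, rounded to nearest integer
R: 255 - (255-26)×(255-3)/255 = 255 - 57708/255 ≈ 255 - 226.306 = 28.694 → 29
G: 255 - (255-54)×(255-190)/255 = 255 - 13065/255 ≈ 255 - 51.235 = 203.765 → 204
B: 255 - (255-12)×(255-147)/255 = 255 - 26244/255 ≈ 255 - 102.918 = 152.082 → 152
= RGB(29, 204, 152)


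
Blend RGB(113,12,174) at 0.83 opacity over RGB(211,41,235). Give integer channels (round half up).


C = α×F + (1-α)×B, with 1-α = 0.17
R: 0.83×113 + 0.17×211 = 93.79 + 35.87 = 129.66 → 130
G: 0.83×12 + 0.17×41 = 9.96 + 6.97 = 16.93 → 17
B: 0.83×174 + 0.17×235 = 144.42 + 39.95 = 184.37 → 184
= RGB(130, 17, 184)


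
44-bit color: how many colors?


Colors = 2^bits = 2^44
= 17,592,186,044,416 colors


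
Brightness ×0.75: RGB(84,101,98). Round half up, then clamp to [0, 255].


Multiply each channel by 0.75, round half up, clamp to [0, 255]
R: 84×0.75 = 63
G: 101×0.75 = 75.75 → round → 76
B: 98×0.75 = 73.5 → round → 74
= RGB(63, 76, 74)


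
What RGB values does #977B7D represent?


97 → 151 (R)
7B → 123 (G)
7D → 125 (B)
= RGB(151, 123, 125)


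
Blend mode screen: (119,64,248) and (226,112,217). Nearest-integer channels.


Screen: C = 255 - (255-A)×(255-B)/255, rounded to nearest integer
R: 255 - (255-119)×(255-226)/255 = 255 - 3944/255 ≈ 255 - 15.467 = 239.533 → 240
G: 255 - (255-64)×(255-112)/255 = 255 - 27313/255 ≈ 255 - 107.110 = 147.890 → 148
B: 255 - (255-248)×(255-217)/255 = 255 - 266/255 ≈ 255 - 1.043 = 253.957 → 254
= RGB(240, 148, 254)


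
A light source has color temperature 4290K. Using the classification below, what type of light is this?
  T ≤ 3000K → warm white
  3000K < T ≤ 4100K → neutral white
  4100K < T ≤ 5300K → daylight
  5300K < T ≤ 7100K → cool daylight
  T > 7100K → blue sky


Temperature: 4290K
4100K < 4290K ≤ 5300K → daylight
Classification: daylight


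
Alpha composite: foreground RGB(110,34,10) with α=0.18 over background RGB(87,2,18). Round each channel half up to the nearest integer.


C = α×F + (1-α)×B, with 1-α = 0.82
R: 0.18×110 + 0.82×87 = 19.80 + 71.34 = 91.14 → 91
G: 0.18×34 + 0.82×2 = 6.12 + 1.64 = 7.76 → 8
B: 0.18×10 + 0.82×18 = 1.80 + 14.76 = 16.56 → 17
= RGB(91, 8, 17)


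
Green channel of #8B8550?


Color: #8B8550
R = 8B = 139
G = 85 = 133
B = 50 = 80
Green = 133


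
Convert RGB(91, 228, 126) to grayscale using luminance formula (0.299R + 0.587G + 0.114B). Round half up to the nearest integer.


Gray = 0.299×R + 0.587×G + 0.114×B
Gray = 0.299×91 + 0.587×228 + 0.114×126
Gray = 27.209 + 133.836 + 14.364
Gray = 175.409 → round half up → 175
Gray = 175


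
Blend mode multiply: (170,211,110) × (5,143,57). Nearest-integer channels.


Multiply: C = A×B/255, rounded to nearest integer
R: 170×5/255 = 850/255 ≈ 3.333 → 3
G: 211×143/255 = 30173/255 ≈ 118.325 → 118
B: 110×57/255 = 6270/255 ≈ 24.588 → 25
= RGB(3, 118, 25)


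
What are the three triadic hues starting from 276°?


Triadic: equally spaced at 120° intervals
H1 = 276°
H2 = (276 + 120) mod 360 = 36°
H3 = (276 + 240) mod 360 = 156°
Triadic = 276°, 36°, 156°


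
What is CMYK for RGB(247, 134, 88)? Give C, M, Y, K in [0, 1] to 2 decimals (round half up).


R'=247/255≈0.9686, G'=134/255≈0.5255, B'=88/255≈0.3451
K = 1 - max(R',G',B') = 1 - 247/255 = 8/255 = 0.03137… → 0.03
(1-R'-K)/(1-K) simplifies to (max-R)/max with max = 247:
C = (247-247)/247 = 0/247 = 0 → 0.00
M = (247-134)/247 = 113/247 = 0.45748… → 0.46
Y = (247-88)/247 = 159/247 = 0.64372… → 0.64
= CMYK(0.00, 0.46, 0.64, 0.03)


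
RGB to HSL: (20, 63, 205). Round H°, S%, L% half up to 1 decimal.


Normalize: R'=20/255≈0.0784, G'=63/255≈0.2471, B'=205/255≈0.8039
Max=205/255, Min=20/255, Δ=Max-Min=185/255
L = (Max+Min)/2 = (205+20)/510 = 225/510 = 0.44117… → L = 44.1%
L ≤ 0.5 → S = Δ/(Max+Min) = 185/(205+20) = 185/225 = 0.82222… → S = 82.2%
(the 1/255 factors cancel in S and H, so raw channel differences can be used)
Max is B' → H = 60 × ((R-G)/Δ + 4) = 60 × ((20-63)/185 + 4)
  -43/185 + 4 = -0.2324… + 4 = 3.7675…
  H = 60 × 3.7675… = 226.054…° → H = 226.1°
= HSL(226.1°, 82.2%, 44.1%)


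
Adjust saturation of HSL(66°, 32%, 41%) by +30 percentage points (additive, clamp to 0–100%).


Original S = 32%
Adjustment = +30 percentage points
New S = 32 + (30) = 62
Clamp to [0, 100] → 62
= HSL(66°, 62%, 41%)


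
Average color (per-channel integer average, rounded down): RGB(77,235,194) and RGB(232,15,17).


Midpoint: each channel = ⌊(C₁+C₂)/2⌋
R: ⌊(77+232)/2⌋ = 154
G: ⌊(235+15)/2⌋ = 125
B: ⌊(194+17)/2⌋ = 105
= RGB(154, 125, 105)


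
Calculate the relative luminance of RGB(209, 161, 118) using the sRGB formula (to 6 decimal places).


Linearize each channel (sRGB transfer function): c = v/255; c_lin = c/12.92 if c ≤ 0.04045, else ((c+0.055)/1.055)^2.4
  R: 209/255 ≈ 0.819608 > 0.04045 → ((0.819608+0.055)/1.055)^2.4 ≈ 0.637597
  G: 161/255 ≈ 0.631373 > 0.04045 → ((0.631373+0.055)/1.055)^2.4 ≈ 0.356400
  B: 118/255 ≈ 0.462745 > 0.04045 → ((0.462745+0.055)/1.055)^2.4 ≈ 0.181164
R_lin = 0.637597, G_lin = 0.356400, B_lin = 0.181164
L = 0.2126×R + 0.7152×G + 0.0722×B
L = 0.2126×0.637597 + 0.7152×0.356400 + 0.0722×0.181164
L ≈ 0.403531


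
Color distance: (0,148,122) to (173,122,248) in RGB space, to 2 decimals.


d = √[(R₁-R₂)² + (G₁-G₂)² + (B₁-B₂)²]
d = √[(0-173)² + (148-122)² + (122-248)²]
d = √[29929 + 676 + 15876]
d = √46481
d ≈ 215.59


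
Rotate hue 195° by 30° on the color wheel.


New hue = (H + rotation) mod 360
New hue = (195 + 30) mod 360
= 225 mod 360
= 225°


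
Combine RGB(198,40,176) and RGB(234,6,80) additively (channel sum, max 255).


Additive: each channel = min(255, C₁+C₂)
R: 198+234 = 432 → 255
G: 40+6 = 46 → 46
B: 176+80 = 256 → 255
= RGB(255, 46, 255)


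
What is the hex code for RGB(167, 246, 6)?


R = 167 → A7 (hex)
G = 246 → F6 (hex)
B = 6 → 06 (hex)
Hex = #A7F606


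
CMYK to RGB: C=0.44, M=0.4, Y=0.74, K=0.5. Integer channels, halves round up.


R = 255 × (1-C) × (1-K) = 255 × 0.56 × 0.50 = 71.4 → 71
G = 255 × (1-M) × (1-K) = 255 × 0.60 × 0.50 = 76.5 → 77
B = 255 × (1-Y) × (1-K) = 255 × 0.26 × 0.50 = 33.15 → 33
= RGB(71, 77, 33)


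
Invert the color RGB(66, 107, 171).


Invert: (255-R, 255-G, 255-B)
R: 255-66 = 189
G: 255-107 = 148
B: 255-171 = 84
= RGB(189, 148, 84)


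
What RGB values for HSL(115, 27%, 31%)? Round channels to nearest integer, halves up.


H=115°, S=0.27, L=0.31
C = (1-|2L-1|)×S = (1-|-0.38|)×0.27 = 0.1674
H' = H/60 = 115/60 ≈ 1.9167; X = C×(1-|H' mod 2 - 1|) = 0.01395
m = L - C/2 = 0.31 - 0.0837 = 0.2263
Sector ⌊H'⌋ = 1 → (R',G',B') = (0.01395, 0.1674, 0.0)
RGB = ((R'+m)×255, (G'+m)×255, (B'+m)×255) = (61.26375, 100.3935, 57.7065)
Round half up → RGB(61, 100, 58)


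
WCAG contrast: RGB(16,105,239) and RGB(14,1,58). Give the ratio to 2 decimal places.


Linearize each sRGB channel c=v/255: c/12.92 if c ≤ 0.04045 else ((c+0.055)/1.055)^2.4
L = 0.2126×R_lin + 0.7152×G_lin + 0.0722×B_lin
Color 1 (16,105,239):
  R=16: 16/255≈0.0627 > 0.04045 → ((0.0627+0.055)/1.055)^2.4 ≈ 0.00518
  G=105: 105/255≈0.4118 > 0.04045 → ((0.4118+0.055)/1.055)^2.4 ≈ 0.14126
  B=239: 239/255≈0.9373 > 0.04045 → ((0.9373+0.055)/1.055)^2.4 ≈ 0.86316
  L1 = 0.2126×0.00518 + 0.7152×0.14126 + 0.0722×0.86316 ≈ 0.16445
Color 2 (14,1,58):
  R=14: 14/255≈0.0549 > 0.04045 → ((0.0549+0.055)/1.055)^2.4 ≈ 0.00439
  G=1: 1/255≈0.0039 ≤ 0.04045 → 0.0039/12.92 ≈ 0.00030
  B=58: 58/255≈0.2275 > 0.04045 → ((0.2275+0.055)/1.055)^2.4 ≈ 0.04231
  L2 = 0.2126×0.00439 + 0.7152×0.00030 + 0.0722×0.04231 ≈ 0.00421
Lighter = 0.16445, Darker = 0.00421
Ratio = (L_lighter + 0.05) / (L_darker + 0.05)
Ratio = (0.16445 + 0.05) / (0.00421 + 0.05) = 0.21445 / 0.05421 ≈ 3.9563
Ratio ≈ 3.96:1


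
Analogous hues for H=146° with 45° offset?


Base hue: 146°
Left analog: (146 - 45) mod 360 = 101°
Right analog: (146 + 45) mod 360 = 191°
Analogous hues = 101° and 191°


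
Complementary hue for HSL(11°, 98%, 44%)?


Complement = opposite side of color wheel = hue + 180°
H' = (11 + 180) mod 360 = 191°
S and L unchanged.
= HSL(191°, 98%, 44%)


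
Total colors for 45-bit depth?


Colors = 2^bits = 2^45
= 35,184,372,088,832 colors


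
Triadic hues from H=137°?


Triadic: equally spaced at 120° intervals
H1 = 137°
H2 = (137 + 120) mod 360 = 257°
H3 = (137 + 240) mod 360 = 17°
Triadic = 137°, 257°, 17°


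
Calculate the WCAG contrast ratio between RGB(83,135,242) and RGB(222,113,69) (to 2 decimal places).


Linearize each sRGB channel c=v/255: c/12.92 if c ≤ 0.04045 else ((c+0.055)/1.055)^2.4
L = 0.2126×R_lin + 0.7152×G_lin + 0.0722×B_lin
Color 1 (83,135,242):
  R=83: 83/255≈0.3255 > 0.04045 → ((0.3255+0.055)/1.055)^2.4 ≈ 0.08650
  G=135: 135/255≈0.5294 > 0.04045 → ((0.5294+0.055)/1.055)^2.4 ≈ 0.24228
  B=242: 242/255≈0.9490 > 0.04045 → ((0.9490+0.055)/1.055)^2.4 ≈ 0.88792
  L1 = 0.2126×0.08650 + 0.7152×0.24228 + 0.0722×0.88792 ≈ 0.25578
Color 2 (222,113,69):
  R=222: 222/255≈0.8706 > 0.04045 → ((0.8706+0.055)/1.055)^2.4 ≈ 0.73046
  G=113: 113/255≈0.4431 > 0.04045 → ((0.4431+0.055)/1.055)^2.4 ≈ 0.16513
  B=69: 69/255≈0.2706 > 0.04045 → ((0.2706+0.055)/1.055)^2.4 ≈ 0.05951
  L2 = 0.2126×0.73046 + 0.7152×0.16513 + 0.0722×0.05951 ≈ 0.27770
Lighter = 0.27770, Darker = 0.25578
Ratio = (L_lighter + 0.05) / (L_darker + 0.05)
Ratio = (0.27770 + 0.05) / (0.25578 + 0.05) = 0.32770 / 0.30578 ≈ 1.0717
Ratio ≈ 1.07:1


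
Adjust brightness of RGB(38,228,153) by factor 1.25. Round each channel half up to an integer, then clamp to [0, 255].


Multiply each channel by 1.25, round half up, clamp to [0, 255]
R: 38×1.25 = 47.5 → round → 48
G: 228×1.25 = 285 → clamp → 255
B: 153×1.25 = 191.25 → round → 191
= RGB(48, 255, 191)


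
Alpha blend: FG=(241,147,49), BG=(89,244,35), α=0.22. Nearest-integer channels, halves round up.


C = α×F + (1-α)×B, with 1-α = 0.78
R: 0.22×241 + 0.78×89 = 53.02 + 69.42 = 122.44 → 122
G: 0.22×147 + 0.78×244 = 32.34 + 190.32 = 222.66 → 223
B: 0.22×49 + 0.78×35 = 10.78 + 27.30 = 38.08 → 38
= RGB(122, 223, 38)


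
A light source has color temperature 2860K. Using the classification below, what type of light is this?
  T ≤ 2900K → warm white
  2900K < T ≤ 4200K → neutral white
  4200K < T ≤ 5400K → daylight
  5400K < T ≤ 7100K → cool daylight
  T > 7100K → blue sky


Temperature: 2860K
2860K ≤ 2900K → warm white
Classification: warm white


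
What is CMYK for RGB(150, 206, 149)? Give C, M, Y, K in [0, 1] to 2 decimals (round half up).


R'=150/255≈0.5882, G'=206/255≈0.8078, B'=149/255≈0.5843
K = 1 - max(R',G',B') = 1 - 206/255 = 49/255 = 0.19215… → 0.19
(1-R'-K)/(1-K) simplifies to (max-R)/max with max = 206:
C = (206-150)/206 = 56/206 = 0.27184… → 0.27
M = (206-206)/206 = 0/206 = 0 → 0.00
Y = (206-149)/206 = 57/206 = 0.27669… → 0.28
= CMYK(0.27, 0.00, 0.28, 0.19)


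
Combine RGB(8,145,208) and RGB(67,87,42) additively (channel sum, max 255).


Additive: each channel = min(255, C₁+C₂)
R: 8+67 = 75 → 75
G: 145+87 = 232 → 232
B: 208+42 = 250 → 250
= RGB(75, 232, 250)


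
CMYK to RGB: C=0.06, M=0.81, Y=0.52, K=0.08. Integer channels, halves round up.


R = 255 × (1-C) × (1-K) = 255 × 0.94 × 0.92 = 220.524 → 221
G = 255 × (1-M) × (1-K) = 255 × 0.19 × 0.92 = 44.574 → 45
B = 255 × (1-Y) × (1-K) = 255 × 0.48 × 0.92 = 112.608 → 113
= RGB(221, 45, 113)


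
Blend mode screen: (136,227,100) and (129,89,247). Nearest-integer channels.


Screen: C = 255 - (255-A)×(255-B)/255, rounded to nearest integer
R: 255 - (255-136)×(255-129)/255 = 255 - 14994/255 ≈ 255 - 58.800 = 196.200 → 196
G: 255 - (255-227)×(255-89)/255 = 255 - 4648/255 ≈ 255 - 18.227 = 236.773 → 237
B: 255 - (255-100)×(255-247)/255 = 255 - 1240/255 ≈ 255 - 4.863 = 250.137 → 250
= RGB(196, 237, 250)


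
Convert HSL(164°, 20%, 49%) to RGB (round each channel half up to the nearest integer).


H=164°, S=0.20, L=0.49
C = (1-|2L-1|)×S = (1-|-0.02|)×0.20 = 0.196
H' = H/60 = 164/60 ≈ 2.7333; X = C×(1-|H' mod 2 - 1|) ≈ 0.1437
m = L - C/2 = 0.49 - 0.098 = 0.392
Sector ⌊H'⌋ = 2 → (R',G',B') = (0.0, 0.196, ≈0.1437)
RGB = ((R'+m)×255, (G'+m)×255, (B'+m)×255) = (99.96, 149.94, 136.612)
Round half up → RGB(100, 150, 137)


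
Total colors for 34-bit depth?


Colors = 2^bits = 2^34
= 17,179,869,184 colors


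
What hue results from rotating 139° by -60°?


New hue = (H + rotation) mod 360
New hue = (139 -60) mod 360
= 79 mod 360
= 79°


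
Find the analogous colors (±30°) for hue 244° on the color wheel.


Base hue: 244°
Left analog: (244 - 30) mod 360 = 214°
Right analog: (244 + 30) mod 360 = 274°
Analogous hues = 214° and 274°


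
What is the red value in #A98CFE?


Color: #A98CFE
R = A9 = 169
G = 8C = 140
B = FE = 254
Red = 169


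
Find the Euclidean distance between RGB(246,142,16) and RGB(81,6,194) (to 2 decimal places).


d = √[(R₁-R₂)² + (G₁-G₂)² + (B₁-B₂)²]
d = √[(246-81)² + (142-6)² + (16-194)²]
d = √[27225 + 18496 + 31684]
d = √77405
d ≈ 278.22


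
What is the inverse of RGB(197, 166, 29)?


Invert: (255-R, 255-G, 255-B)
R: 255-197 = 58
G: 255-166 = 89
B: 255-29 = 226
= RGB(58, 89, 226)


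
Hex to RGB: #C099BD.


C0 → 192 (R)
99 → 153 (G)
BD → 189 (B)
= RGB(192, 153, 189)


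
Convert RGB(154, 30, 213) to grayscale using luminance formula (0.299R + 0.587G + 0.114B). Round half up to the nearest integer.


Gray = 0.299×R + 0.587×G + 0.114×B
Gray = 0.299×154 + 0.587×30 + 0.114×213
Gray = 46.046 + 17.610 + 24.282
Gray = 87.938 → round half up → 88
Gray = 88


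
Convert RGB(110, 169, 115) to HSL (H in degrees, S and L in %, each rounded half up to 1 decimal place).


Normalize: R'=110/255≈0.4314, G'=169/255≈0.6627, B'=115/255≈0.4510
Max=169/255, Min=110/255, Δ=Max-Min=59/255
L = (Max+Min)/2 = (169+110)/510 = 279/510 = 0.54705… → L = 54.7%
L > 0.5 → S = Δ/(2-Max-Min) = 59/(510-169-110) = 59/231 = 0.25541… → S = 25.5%
(the 1/255 factors cancel in S and H, so raw channel differences can be used)
Max is G' → H = 60 × ((B-R)/Δ + 2) = 60 × ((115-110)/59 + 2)
  5/59 + 2 = 0.0847… + 2 = 2.0847…
  H = 60 × 2.0847… = 125.084…° → H = 125.1°
= HSL(125.1°, 25.5%, 54.7%)


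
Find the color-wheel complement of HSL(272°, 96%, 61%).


Complement = opposite side of color wheel = hue + 180°
H' = (272 + 180) mod 360 = 92°
S and L unchanged.
= HSL(92°, 96%, 61%)


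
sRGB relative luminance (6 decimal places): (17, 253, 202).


Linearize each channel (sRGB transfer function): c = v/255; c_lin = c/12.92 if c ≤ 0.04045, else ((c+0.055)/1.055)^2.4
  R: 17/255 ≈ 0.066667 > 0.04045 → ((0.066667+0.055)/1.055)^2.4 ≈ 0.005605
  G: 253/255 ≈ 0.992157 > 0.04045 → ((0.992157+0.055)/1.055)^2.4 ≈ 0.982251
  B: 202/255 ≈ 0.792157 > 0.04045 → ((0.792157+0.055)/1.055)^2.4 ≈ 0.590619
R_lin = 0.005605, G_lin = 0.982251, B_lin = 0.590619
L = 0.2126×R + 0.7152×G + 0.0722×B
L = 0.2126×0.005605 + 0.7152×0.982251 + 0.0722×0.590619
L ≈ 0.746340


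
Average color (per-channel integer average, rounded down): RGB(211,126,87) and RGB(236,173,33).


Midpoint: each channel = ⌊(C₁+C₂)/2⌋
R: ⌊(211+236)/2⌋ = 223
G: ⌊(126+173)/2⌋ = 149
B: ⌊(87+33)/2⌋ = 60
= RGB(223, 149, 60)


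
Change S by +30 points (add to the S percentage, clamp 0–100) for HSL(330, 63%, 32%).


Original S = 63%
Adjustment = +30 percentage points
New S = 63 + (30) = 93
Clamp to [0, 100] → 93
= HSL(330°, 93%, 32%)


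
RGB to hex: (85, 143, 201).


R = 85 → 55 (hex)
G = 143 → 8F (hex)
B = 201 → C9 (hex)
Hex = #558FC9


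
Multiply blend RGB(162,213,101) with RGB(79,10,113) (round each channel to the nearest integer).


Multiply: C = A×B/255, rounded to nearest integer
R: 162×79/255 = 12798/255 ≈ 50.188 → 50
G: 213×10/255 = 2130/255 ≈ 8.353 → 8
B: 101×113/255 = 11413/255 ≈ 44.757 → 45
= RGB(50, 8, 45)


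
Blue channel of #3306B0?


Color: #3306B0
R = 33 = 51
G = 06 = 6
B = B0 = 176
Blue = 176


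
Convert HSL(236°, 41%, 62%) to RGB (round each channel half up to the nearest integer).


H=236°, S=0.41, L=0.62
C = (1-|2L-1|)×S = (1-|0.24|)×0.41 = 0.3116
H' = H/60 = 236/60 ≈ 3.9333; X = C×(1-|H' mod 2 - 1|) ≈ 0.0208
m = L - C/2 = 0.62 - 0.1558 = 0.4642
Sector ⌊H'⌋ = 3 → (R',G',B') = (0.0, ≈0.0208, 0.3116)
RGB = ((R'+m)×255, (G'+m)×255, (B'+m)×255) = (118.371, 123.6682, 197.829)
Round half up → RGB(118, 124, 198)


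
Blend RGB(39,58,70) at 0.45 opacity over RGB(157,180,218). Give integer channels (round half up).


C = α×F + (1-α)×B, with 1-α = 0.55
R: 0.45×39 + 0.55×157 = 17.55 + 86.35 = 103.90 → 104
G: 0.45×58 + 0.55×180 = 26.10 + 99.00 = 125.10 → 125
B: 0.45×70 + 0.55×218 = 31.50 + 119.90 = 151.40 → 151
= RGB(104, 125, 151)
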